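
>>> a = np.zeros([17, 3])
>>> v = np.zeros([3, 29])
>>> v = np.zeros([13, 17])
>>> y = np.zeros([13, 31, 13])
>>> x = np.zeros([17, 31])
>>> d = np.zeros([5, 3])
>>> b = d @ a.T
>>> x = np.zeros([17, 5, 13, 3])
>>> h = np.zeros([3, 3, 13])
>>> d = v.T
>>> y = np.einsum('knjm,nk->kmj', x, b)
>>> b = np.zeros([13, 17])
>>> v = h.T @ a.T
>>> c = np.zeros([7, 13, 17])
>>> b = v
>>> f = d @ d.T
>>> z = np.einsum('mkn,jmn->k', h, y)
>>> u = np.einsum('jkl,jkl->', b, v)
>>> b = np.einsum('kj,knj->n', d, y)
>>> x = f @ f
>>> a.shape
(17, 3)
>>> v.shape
(13, 3, 17)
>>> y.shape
(17, 3, 13)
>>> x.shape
(17, 17)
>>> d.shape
(17, 13)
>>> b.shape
(3,)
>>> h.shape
(3, 3, 13)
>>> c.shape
(7, 13, 17)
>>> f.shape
(17, 17)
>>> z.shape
(3,)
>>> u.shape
()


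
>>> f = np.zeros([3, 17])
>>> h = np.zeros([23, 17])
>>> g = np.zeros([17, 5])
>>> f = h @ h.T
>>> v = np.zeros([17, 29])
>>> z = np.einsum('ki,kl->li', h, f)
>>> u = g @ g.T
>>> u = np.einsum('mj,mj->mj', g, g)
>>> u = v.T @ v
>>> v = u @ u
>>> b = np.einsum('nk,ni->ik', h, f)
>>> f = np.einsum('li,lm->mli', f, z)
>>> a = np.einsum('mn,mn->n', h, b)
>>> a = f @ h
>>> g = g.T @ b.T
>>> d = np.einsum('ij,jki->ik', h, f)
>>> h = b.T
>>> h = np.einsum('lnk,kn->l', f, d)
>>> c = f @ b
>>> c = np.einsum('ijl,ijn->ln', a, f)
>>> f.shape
(17, 23, 23)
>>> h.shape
(17,)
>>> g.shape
(5, 23)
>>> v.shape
(29, 29)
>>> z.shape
(23, 17)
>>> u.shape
(29, 29)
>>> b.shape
(23, 17)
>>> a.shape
(17, 23, 17)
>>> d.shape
(23, 23)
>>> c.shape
(17, 23)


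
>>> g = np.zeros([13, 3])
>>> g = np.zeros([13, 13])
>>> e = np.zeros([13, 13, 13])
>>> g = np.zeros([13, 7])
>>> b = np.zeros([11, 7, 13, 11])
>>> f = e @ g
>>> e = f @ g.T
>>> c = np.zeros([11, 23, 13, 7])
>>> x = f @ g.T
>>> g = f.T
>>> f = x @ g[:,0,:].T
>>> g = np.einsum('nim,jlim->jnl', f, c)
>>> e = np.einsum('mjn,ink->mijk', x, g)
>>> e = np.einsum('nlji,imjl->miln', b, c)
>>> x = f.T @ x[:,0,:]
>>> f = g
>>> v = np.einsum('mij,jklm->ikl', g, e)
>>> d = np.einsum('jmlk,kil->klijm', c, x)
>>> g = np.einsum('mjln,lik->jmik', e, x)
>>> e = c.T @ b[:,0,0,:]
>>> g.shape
(11, 23, 13, 13)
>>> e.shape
(7, 13, 23, 11)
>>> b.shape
(11, 7, 13, 11)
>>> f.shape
(11, 13, 23)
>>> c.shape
(11, 23, 13, 7)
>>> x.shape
(7, 13, 13)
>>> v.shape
(13, 11, 7)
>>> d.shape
(7, 13, 13, 11, 23)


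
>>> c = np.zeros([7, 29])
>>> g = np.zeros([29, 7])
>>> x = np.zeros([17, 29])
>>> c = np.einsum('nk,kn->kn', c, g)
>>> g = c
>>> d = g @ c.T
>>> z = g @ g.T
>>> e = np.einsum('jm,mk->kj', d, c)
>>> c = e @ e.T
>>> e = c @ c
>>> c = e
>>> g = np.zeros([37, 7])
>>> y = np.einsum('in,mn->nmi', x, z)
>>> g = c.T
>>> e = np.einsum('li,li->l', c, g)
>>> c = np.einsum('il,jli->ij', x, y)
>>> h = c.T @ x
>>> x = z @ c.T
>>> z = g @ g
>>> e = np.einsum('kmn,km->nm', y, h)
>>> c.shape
(17, 29)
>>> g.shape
(7, 7)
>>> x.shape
(29, 17)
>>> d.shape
(29, 29)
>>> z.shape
(7, 7)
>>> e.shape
(17, 29)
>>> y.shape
(29, 29, 17)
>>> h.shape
(29, 29)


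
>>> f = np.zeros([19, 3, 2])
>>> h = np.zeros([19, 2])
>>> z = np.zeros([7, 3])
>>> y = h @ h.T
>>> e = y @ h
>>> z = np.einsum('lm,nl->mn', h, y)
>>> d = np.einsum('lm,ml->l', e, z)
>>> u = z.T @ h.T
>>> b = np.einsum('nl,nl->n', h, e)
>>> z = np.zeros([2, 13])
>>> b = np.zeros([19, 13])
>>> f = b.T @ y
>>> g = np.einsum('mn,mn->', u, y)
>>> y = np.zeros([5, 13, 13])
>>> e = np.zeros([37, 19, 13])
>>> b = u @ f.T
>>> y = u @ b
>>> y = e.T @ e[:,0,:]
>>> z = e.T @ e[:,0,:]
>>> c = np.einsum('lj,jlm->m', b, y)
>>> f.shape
(13, 19)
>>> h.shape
(19, 2)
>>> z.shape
(13, 19, 13)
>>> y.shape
(13, 19, 13)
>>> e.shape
(37, 19, 13)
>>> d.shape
(19,)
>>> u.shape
(19, 19)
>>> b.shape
(19, 13)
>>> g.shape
()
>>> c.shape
(13,)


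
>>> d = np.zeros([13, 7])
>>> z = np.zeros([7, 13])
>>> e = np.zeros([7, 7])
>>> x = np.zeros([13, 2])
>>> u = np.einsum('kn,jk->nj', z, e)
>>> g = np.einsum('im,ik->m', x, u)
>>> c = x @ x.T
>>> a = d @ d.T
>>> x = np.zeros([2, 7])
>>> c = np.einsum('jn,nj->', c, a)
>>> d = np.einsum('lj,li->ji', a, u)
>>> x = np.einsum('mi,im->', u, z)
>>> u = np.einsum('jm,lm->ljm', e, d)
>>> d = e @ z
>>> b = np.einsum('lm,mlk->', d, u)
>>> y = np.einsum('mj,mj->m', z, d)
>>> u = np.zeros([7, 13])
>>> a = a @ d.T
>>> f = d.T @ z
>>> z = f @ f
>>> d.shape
(7, 13)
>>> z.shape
(13, 13)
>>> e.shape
(7, 7)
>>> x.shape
()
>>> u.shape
(7, 13)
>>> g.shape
(2,)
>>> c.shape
()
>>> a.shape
(13, 7)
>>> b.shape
()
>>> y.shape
(7,)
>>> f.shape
(13, 13)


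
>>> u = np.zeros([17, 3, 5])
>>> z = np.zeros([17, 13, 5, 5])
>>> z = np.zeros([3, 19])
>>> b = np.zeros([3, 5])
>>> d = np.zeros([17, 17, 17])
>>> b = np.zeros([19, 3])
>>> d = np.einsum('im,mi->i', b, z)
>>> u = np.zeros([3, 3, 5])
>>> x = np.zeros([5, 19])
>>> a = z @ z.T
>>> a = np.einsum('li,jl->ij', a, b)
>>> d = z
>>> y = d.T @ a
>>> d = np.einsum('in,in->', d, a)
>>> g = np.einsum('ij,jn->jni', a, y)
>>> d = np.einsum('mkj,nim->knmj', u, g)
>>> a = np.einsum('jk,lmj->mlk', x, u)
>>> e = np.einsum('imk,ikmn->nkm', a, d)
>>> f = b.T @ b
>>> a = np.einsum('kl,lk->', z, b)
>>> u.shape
(3, 3, 5)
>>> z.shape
(3, 19)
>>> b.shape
(19, 3)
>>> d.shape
(3, 19, 3, 5)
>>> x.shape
(5, 19)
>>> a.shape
()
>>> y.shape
(19, 19)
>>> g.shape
(19, 19, 3)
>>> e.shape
(5, 19, 3)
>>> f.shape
(3, 3)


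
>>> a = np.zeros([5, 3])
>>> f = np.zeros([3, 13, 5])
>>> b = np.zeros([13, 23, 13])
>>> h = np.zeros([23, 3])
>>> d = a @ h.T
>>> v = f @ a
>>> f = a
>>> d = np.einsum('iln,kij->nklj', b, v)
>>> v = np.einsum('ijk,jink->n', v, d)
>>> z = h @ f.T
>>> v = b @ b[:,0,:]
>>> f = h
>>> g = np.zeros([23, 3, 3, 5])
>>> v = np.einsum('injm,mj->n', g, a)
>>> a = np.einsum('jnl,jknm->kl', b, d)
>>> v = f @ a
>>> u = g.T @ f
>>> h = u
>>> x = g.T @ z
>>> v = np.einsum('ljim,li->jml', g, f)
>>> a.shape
(3, 13)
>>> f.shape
(23, 3)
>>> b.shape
(13, 23, 13)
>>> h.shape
(5, 3, 3, 3)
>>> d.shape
(13, 3, 23, 3)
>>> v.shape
(3, 5, 23)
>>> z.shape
(23, 5)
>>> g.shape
(23, 3, 3, 5)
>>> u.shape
(5, 3, 3, 3)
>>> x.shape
(5, 3, 3, 5)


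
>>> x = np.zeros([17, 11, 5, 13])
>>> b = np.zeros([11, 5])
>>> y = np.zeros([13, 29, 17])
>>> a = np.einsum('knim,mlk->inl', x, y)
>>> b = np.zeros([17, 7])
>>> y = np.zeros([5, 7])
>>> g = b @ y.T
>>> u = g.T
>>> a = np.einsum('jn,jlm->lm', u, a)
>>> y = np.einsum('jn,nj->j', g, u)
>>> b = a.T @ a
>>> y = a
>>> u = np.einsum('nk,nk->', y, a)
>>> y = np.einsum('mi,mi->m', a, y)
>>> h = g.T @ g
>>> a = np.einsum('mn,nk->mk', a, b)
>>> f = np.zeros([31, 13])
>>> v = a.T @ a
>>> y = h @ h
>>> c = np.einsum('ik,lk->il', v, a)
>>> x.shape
(17, 11, 5, 13)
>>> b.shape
(29, 29)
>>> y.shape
(5, 5)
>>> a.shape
(11, 29)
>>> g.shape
(17, 5)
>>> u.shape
()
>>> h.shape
(5, 5)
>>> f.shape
(31, 13)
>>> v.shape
(29, 29)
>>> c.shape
(29, 11)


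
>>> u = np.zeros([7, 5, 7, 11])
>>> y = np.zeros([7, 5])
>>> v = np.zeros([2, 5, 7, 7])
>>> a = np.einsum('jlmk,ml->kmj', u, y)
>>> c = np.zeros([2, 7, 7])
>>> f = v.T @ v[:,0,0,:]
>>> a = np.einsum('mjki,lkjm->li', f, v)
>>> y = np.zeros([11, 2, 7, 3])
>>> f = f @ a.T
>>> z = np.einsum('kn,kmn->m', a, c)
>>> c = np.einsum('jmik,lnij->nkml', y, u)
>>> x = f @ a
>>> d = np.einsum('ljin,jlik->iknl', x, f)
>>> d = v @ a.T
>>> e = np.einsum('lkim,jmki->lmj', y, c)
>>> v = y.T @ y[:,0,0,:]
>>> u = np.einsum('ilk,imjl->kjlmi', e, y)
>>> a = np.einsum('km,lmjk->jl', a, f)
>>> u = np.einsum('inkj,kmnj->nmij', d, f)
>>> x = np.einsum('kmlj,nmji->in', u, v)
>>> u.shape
(5, 7, 2, 2)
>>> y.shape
(11, 2, 7, 3)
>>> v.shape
(3, 7, 2, 3)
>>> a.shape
(5, 7)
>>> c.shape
(5, 3, 2, 7)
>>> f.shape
(7, 7, 5, 2)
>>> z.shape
(7,)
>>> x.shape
(3, 3)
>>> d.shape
(2, 5, 7, 2)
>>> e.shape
(11, 3, 5)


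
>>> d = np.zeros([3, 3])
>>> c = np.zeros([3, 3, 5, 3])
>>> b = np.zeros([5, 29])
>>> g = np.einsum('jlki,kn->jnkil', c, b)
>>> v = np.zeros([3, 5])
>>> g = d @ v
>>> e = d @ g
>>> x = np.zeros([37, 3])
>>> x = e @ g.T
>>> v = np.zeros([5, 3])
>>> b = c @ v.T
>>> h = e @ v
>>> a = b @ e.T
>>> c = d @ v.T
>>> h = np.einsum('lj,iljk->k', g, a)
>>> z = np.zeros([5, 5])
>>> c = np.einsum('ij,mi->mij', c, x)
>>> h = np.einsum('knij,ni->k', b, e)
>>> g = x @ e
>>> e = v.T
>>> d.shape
(3, 3)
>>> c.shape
(3, 3, 5)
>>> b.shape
(3, 3, 5, 5)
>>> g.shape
(3, 5)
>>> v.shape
(5, 3)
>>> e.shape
(3, 5)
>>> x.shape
(3, 3)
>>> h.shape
(3,)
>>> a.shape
(3, 3, 5, 3)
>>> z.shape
(5, 5)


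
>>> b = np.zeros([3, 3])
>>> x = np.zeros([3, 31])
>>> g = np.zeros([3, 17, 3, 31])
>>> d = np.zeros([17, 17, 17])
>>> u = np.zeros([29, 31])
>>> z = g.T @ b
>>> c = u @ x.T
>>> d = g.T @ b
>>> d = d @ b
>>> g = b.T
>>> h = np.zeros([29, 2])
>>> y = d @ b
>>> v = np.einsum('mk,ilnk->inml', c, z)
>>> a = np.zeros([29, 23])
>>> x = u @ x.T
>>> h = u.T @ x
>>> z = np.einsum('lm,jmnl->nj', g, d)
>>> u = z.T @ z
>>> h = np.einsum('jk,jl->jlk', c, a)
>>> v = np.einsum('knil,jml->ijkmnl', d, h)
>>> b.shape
(3, 3)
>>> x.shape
(29, 3)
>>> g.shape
(3, 3)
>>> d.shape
(31, 3, 17, 3)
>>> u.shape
(31, 31)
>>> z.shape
(17, 31)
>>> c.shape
(29, 3)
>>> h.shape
(29, 23, 3)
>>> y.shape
(31, 3, 17, 3)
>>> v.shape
(17, 29, 31, 23, 3, 3)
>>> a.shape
(29, 23)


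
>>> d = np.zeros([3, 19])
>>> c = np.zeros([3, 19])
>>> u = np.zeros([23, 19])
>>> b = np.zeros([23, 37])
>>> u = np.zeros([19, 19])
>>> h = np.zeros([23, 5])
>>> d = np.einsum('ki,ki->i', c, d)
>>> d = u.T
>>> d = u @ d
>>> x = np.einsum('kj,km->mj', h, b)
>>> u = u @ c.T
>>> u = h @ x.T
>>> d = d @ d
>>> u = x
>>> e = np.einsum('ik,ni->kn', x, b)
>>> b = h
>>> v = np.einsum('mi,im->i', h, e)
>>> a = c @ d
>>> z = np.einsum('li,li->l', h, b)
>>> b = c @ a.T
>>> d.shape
(19, 19)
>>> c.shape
(3, 19)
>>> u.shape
(37, 5)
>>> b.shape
(3, 3)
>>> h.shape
(23, 5)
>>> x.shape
(37, 5)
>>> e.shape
(5, 23)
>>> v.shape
(5,)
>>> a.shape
(3, 19)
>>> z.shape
(23,)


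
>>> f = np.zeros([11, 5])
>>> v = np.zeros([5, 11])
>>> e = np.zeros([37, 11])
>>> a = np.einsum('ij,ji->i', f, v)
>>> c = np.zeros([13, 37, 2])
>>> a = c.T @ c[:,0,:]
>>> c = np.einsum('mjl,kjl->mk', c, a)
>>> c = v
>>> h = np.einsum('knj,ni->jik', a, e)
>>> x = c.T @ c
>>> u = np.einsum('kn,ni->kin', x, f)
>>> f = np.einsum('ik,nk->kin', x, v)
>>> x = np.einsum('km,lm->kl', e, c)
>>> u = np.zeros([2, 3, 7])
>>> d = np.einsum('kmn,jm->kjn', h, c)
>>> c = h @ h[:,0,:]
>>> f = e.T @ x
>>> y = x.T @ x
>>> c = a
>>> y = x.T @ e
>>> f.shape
(11, 5)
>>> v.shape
(5, 11)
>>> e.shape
(37, 11)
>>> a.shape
(2, 37, 2)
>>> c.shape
(2, 37, 2)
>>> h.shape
(2, 11, 2)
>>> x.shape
(37, 5)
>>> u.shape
(2, 3, 7)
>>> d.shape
(2, 5, 2)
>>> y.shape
(5, 11)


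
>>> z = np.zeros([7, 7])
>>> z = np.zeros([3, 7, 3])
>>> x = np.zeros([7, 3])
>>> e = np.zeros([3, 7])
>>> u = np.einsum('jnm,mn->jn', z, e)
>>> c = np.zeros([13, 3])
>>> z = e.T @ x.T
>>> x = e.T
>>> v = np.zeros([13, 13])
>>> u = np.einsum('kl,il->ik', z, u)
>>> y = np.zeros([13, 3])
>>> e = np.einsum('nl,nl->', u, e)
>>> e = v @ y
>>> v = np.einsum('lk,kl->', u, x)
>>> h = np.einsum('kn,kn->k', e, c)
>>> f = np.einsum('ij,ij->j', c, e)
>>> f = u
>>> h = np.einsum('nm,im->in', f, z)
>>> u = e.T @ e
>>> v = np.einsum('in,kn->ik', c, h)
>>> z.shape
(7, 7)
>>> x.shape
(7, 3)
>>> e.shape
(13, 3)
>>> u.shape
(3, 3)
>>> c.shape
(13, 3)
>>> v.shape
(13, 7)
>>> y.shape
(13, 3)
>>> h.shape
(7, 3)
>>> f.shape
(3, 7)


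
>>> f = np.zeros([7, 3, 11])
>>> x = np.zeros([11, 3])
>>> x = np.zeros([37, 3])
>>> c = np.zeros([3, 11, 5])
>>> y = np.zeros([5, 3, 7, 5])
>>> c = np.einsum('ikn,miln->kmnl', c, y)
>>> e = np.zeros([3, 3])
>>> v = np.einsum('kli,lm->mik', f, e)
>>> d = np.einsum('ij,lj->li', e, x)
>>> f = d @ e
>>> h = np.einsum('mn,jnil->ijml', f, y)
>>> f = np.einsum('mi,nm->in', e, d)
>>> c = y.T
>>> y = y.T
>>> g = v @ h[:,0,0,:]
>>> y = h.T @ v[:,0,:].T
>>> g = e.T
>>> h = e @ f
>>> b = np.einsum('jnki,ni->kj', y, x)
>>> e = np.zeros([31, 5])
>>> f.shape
(3, 37)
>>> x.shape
(37, 3)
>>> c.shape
(5, 7, 3, 5)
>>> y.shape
(5, 37, 5, 3)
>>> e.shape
(31, 5)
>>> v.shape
(3, 11, 7)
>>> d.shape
(37, 3)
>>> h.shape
(3, 37)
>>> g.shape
(3, 3)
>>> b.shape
(5, 5)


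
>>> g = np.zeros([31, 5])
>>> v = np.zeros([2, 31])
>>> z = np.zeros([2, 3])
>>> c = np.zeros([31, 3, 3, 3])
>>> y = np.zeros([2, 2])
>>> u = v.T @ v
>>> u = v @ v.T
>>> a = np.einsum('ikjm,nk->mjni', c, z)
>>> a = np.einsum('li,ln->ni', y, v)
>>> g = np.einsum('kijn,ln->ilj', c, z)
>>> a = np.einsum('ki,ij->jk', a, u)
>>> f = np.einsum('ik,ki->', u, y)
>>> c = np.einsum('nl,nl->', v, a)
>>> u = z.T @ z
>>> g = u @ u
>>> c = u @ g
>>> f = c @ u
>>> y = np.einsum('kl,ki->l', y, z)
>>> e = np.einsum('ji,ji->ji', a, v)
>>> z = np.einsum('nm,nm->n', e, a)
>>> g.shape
(3, 3)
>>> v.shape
(2, 31)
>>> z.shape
(2,)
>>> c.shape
(3, 3)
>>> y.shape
(2,)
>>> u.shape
(3, 3)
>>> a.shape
(2, 31)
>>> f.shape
(3, 3)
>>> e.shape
(2, 31)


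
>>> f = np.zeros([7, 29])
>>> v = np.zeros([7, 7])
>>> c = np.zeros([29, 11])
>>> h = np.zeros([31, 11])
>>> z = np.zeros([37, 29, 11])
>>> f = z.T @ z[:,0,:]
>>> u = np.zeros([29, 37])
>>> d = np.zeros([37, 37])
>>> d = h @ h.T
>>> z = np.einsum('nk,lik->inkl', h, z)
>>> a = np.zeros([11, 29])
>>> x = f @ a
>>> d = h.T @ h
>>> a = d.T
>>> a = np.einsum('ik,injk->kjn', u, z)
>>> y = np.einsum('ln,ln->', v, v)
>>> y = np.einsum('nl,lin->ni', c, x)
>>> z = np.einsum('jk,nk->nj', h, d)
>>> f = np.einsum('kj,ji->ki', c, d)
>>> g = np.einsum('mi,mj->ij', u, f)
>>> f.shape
(29, 11)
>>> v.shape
(7, 7)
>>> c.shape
(29, 11)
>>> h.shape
(31, 11)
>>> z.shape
(11, 31)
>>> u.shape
(29, 37)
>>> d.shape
(11, 11)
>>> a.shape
(37, 11, 31)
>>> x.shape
(11, 29, 29)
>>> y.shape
(29, 29)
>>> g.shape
(37, 11)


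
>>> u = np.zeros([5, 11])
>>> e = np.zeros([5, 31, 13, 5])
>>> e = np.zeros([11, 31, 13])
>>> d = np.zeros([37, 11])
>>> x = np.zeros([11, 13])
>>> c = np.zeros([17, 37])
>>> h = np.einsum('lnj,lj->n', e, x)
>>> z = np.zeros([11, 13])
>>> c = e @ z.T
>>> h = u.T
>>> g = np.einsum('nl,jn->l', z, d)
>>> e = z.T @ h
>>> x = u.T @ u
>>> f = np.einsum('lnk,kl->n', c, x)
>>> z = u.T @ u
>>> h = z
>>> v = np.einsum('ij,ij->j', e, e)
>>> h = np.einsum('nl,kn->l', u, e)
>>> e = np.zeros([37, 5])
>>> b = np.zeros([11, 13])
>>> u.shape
(5, 11)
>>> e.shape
(37, 5)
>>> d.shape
(37, 11)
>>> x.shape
(11, 11)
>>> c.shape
(11, 31, 11)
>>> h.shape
(11,)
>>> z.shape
(11, 11)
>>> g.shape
(13,)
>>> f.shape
(31,)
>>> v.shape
(5,)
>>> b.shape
(11, 13)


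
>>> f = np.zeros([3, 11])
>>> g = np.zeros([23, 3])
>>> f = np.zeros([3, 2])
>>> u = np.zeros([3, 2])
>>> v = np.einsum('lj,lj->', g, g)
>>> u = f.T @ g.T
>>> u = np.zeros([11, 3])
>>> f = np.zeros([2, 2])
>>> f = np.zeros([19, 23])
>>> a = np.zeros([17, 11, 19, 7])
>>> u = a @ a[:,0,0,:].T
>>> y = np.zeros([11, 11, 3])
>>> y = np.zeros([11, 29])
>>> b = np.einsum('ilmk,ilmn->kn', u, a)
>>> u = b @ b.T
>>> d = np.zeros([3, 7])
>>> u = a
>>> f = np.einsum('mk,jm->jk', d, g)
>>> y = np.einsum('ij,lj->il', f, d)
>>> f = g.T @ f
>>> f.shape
(3, 7)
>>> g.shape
(23, 3)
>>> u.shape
(17, 11, 19, 7)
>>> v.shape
()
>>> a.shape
(17, 11, 19, 7)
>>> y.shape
(23, 3)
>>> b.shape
(17, 7)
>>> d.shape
(3, 7)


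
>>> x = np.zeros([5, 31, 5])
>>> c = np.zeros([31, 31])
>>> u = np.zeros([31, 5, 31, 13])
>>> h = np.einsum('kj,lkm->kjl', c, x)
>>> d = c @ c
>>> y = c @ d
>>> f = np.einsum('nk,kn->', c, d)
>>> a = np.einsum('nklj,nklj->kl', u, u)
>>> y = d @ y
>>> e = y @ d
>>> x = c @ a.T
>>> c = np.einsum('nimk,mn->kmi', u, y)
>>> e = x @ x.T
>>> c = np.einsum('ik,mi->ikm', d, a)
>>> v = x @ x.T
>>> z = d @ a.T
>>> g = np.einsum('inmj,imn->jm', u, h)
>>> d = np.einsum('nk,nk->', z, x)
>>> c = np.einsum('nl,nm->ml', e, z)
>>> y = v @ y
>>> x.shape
(31, 5)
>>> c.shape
(5, 31)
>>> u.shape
(31, 5, 31, 13)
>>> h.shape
(31, 31, 5)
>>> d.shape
()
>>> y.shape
(31, 31)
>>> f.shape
()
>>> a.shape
(5, 31)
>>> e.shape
(31, 31)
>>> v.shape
(31, 31)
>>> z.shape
(31, 5)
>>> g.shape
(13, 31)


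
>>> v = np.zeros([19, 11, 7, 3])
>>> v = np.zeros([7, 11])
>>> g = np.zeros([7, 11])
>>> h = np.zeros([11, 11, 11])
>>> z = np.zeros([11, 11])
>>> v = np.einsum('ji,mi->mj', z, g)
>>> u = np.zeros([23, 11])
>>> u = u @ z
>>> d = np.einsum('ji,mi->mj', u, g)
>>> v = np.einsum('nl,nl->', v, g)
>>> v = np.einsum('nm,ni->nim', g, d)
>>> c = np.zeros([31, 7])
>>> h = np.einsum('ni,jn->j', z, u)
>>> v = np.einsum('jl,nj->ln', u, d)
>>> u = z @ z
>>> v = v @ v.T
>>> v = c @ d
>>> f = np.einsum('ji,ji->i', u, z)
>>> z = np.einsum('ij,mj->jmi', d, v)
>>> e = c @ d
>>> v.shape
(31, 23)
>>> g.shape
(7, 11)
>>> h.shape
(23,)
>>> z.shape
(23, 31, 7)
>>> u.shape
(11, 11)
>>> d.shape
(7, 23)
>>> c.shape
(31, 7)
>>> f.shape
(11,)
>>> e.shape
(31, 23)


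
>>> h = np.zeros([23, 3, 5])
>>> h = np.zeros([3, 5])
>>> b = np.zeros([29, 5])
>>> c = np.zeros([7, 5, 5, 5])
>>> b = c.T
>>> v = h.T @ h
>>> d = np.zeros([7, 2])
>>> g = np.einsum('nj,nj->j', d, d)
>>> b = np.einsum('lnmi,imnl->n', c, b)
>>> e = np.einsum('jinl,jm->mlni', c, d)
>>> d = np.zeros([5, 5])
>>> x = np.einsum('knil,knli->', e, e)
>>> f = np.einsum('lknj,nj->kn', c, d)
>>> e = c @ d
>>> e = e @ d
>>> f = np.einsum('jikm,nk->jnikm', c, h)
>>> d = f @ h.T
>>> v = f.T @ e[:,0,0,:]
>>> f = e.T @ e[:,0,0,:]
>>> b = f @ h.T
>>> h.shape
(3, 5)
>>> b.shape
(5, 5, 5, 3)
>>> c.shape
(7, 5, 5, 5)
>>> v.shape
(5, 5, 5, 3, 5)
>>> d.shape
(7, 3, 5, 5, 3)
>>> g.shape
(2,)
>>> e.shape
(7, 5, 5, 5)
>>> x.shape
()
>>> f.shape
(5, 5, 5, 5)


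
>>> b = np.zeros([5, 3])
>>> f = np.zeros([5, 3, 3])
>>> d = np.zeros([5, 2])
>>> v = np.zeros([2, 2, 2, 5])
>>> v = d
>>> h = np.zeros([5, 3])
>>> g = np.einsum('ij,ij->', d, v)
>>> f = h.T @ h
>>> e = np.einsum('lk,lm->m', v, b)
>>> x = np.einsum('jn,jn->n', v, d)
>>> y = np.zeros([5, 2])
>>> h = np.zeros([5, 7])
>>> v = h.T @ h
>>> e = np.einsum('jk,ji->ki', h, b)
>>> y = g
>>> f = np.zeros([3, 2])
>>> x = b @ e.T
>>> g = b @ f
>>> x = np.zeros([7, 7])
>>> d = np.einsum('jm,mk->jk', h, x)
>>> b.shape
(5, 3)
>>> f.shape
(3, 2)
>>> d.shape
(5, 7)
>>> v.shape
(7, 7)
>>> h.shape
(5, 7)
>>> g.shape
(5, 2)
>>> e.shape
(7, 3)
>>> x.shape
(7, 7)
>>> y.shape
()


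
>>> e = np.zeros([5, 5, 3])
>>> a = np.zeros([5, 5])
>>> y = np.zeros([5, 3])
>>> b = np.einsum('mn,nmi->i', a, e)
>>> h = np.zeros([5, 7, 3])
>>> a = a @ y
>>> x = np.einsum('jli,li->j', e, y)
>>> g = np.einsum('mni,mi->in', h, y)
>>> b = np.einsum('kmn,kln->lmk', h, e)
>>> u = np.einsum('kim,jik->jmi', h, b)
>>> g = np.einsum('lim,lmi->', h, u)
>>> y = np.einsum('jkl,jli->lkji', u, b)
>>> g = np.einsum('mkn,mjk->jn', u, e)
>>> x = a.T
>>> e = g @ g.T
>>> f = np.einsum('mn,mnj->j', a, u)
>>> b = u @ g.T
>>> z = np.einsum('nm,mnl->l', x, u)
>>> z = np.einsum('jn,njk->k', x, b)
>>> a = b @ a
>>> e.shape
(5, 5)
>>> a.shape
(5, 3, 3)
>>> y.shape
(7, 3, 5, 5)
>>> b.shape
(5, 3, 5)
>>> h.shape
(5, 7, 3)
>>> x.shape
(3, 5)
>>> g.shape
(5, 7)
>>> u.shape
(5, 3, 7)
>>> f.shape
(7,)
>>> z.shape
(5,)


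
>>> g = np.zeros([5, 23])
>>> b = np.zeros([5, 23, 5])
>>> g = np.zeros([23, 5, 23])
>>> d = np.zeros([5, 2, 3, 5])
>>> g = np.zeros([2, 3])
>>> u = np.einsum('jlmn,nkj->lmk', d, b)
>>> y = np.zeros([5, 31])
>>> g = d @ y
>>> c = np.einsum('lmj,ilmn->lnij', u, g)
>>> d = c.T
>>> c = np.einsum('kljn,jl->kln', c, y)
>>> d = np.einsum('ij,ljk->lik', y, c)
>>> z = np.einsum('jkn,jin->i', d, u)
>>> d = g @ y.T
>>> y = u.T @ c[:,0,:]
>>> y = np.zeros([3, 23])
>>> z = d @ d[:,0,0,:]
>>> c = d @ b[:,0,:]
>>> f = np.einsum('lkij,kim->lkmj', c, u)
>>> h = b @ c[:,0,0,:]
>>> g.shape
(5, 2, 3, 31)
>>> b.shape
(5, 23, 5)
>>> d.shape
(5, 2, 3, 5)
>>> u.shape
(2, 3, 23)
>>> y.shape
(3, 23)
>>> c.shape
(5, 2, 3, 5)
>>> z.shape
(5, 2, 3, 5)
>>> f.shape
(5, 2, 23, 5)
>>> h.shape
(5, 23, 5)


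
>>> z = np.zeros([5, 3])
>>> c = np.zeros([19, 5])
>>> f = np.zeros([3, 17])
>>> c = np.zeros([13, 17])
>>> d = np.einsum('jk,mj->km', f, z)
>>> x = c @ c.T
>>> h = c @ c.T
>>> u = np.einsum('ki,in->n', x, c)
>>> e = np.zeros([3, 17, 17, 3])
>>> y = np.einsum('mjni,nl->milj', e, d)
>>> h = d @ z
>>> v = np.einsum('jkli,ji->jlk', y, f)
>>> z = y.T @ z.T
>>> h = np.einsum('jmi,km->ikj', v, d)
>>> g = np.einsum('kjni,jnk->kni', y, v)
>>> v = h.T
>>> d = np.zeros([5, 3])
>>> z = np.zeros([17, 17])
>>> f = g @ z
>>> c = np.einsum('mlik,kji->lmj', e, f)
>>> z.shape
(17, 17)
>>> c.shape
(17, 3, 5)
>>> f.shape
(3, 5, 17)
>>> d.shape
(5, 3)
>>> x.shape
(13, 13)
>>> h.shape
(3, 17, 3)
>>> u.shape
(17,)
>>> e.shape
(3, 17, 17, 3)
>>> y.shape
(3, 3, 5, 17)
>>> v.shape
(3, 17, 3)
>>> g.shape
(3, 5, 17)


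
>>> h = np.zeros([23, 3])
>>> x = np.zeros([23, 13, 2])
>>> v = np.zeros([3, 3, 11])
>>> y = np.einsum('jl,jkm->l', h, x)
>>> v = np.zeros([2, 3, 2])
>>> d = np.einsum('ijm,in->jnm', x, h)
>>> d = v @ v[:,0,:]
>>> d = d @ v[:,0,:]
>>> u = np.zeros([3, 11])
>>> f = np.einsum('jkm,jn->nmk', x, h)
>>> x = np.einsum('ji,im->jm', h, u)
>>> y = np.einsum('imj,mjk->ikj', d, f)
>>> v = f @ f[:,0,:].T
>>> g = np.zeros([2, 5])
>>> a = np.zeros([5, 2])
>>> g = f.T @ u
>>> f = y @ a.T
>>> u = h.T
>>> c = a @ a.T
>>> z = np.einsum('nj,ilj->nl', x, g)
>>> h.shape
(23, 3)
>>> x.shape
(23, 11)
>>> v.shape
(3, 2, 3)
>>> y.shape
(2, 13, 2)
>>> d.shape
(2, 3, 2)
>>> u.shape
(3, 23)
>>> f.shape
(2, 13, 5)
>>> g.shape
(13, 2, 11)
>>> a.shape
(5, 2)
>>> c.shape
(5, 5)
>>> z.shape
(23, 2)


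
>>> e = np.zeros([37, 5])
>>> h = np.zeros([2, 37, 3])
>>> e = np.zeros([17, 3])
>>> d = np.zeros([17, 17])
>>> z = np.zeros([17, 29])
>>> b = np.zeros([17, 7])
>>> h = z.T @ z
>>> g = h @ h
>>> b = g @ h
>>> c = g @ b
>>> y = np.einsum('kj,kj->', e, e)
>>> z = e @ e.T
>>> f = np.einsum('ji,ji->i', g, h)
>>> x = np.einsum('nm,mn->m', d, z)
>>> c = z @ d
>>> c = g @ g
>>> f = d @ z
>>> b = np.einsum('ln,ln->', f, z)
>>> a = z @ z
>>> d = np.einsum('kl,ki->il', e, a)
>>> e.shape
(17, 3)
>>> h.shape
(29, 29)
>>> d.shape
(17, 3)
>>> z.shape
(17, 17)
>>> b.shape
()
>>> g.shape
(29, 29)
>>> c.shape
(29, 29)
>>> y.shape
()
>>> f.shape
(17, 17)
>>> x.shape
(17,)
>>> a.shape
(17, 17)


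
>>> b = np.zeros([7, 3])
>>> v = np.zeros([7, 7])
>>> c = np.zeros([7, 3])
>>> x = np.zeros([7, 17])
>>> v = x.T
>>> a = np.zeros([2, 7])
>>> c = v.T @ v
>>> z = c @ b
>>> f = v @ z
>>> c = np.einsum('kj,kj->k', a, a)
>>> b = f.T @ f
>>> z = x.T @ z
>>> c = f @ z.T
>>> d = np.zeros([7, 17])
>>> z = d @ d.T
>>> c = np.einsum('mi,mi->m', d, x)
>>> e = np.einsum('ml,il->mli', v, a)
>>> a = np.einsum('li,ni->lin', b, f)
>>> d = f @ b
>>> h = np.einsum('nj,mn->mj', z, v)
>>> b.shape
(3, 3)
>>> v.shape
(17, 7)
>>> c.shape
(7,)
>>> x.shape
(7, 17)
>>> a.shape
(3, 3, 17)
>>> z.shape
(7, 7)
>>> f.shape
(17, 3)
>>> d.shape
(17, 3)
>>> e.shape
(17, 7, 2)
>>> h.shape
(17, 7)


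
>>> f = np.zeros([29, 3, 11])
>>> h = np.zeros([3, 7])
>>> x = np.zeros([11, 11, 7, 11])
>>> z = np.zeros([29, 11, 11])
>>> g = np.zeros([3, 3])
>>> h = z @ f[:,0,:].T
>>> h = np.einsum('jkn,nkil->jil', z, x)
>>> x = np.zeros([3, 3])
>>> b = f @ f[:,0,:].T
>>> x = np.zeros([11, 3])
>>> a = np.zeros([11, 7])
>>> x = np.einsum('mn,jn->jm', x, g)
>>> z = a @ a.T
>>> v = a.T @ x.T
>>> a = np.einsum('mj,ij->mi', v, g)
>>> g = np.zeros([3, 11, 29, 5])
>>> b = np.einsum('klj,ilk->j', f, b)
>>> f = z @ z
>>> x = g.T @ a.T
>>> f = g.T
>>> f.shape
(5, 29, 11, 3)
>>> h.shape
(29, 7, 11)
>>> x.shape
(5, 29, 11, 7)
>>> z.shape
(11, 11)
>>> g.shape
(3, 11, 29, 5)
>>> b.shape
(11,)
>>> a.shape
(7, 3)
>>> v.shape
(7, 3)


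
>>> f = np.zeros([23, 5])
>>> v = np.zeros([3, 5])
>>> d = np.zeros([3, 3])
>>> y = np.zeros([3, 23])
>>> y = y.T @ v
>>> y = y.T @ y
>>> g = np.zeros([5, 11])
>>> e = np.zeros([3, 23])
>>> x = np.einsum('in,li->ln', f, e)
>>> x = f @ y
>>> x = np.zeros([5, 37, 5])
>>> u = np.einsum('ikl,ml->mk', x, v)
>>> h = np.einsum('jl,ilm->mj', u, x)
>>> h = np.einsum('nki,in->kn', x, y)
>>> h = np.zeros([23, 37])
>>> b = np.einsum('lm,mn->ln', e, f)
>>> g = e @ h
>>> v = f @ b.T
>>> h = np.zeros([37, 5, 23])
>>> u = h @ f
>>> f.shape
(23, 5)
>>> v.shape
(23, 3)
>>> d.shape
(3, 3)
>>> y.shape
(5, 5)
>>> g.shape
(3, 37)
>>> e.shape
(3, 23)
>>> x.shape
(5, 37, 5)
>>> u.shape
(37, 5, 5)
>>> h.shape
(37, 5, 23)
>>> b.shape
(3, 5)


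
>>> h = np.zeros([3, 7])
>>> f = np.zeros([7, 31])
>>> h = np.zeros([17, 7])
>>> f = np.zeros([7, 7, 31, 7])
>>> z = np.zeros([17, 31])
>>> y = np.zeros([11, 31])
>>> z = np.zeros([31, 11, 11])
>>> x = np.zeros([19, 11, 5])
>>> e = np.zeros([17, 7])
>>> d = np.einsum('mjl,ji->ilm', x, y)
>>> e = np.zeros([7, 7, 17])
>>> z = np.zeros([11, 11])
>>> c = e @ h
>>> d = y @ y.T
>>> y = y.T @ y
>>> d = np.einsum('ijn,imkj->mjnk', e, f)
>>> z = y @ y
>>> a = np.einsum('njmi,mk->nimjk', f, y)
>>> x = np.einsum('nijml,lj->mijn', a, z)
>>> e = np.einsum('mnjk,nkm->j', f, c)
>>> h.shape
(17, 7)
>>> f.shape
(7, 7, 31, 7)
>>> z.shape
(31, 31)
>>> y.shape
(31, 31)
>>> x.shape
(7, 7, 31, 7)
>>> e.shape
(31,)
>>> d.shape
(7, 7, 17, 31)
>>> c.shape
(7, 7, 7)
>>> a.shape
(7, 7, 31, 7, 31)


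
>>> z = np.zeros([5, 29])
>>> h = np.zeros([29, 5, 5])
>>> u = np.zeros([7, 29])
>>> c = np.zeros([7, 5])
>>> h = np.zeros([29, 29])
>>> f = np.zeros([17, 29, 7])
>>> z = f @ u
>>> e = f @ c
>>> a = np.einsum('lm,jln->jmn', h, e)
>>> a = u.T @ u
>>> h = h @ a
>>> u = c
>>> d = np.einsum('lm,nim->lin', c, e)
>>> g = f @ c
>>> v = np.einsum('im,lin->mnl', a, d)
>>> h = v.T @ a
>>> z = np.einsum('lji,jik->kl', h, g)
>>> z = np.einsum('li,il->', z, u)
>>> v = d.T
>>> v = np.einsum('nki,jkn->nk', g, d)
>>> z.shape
()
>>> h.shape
(7, 17, 29)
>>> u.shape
(7, 5)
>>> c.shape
(7, 5)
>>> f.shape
(17, 29, 7)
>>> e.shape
(17, 29, 5)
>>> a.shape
(29, 29)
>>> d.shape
(7, 29, 17)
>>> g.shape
(17, 29, 5)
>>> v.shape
(17, 29)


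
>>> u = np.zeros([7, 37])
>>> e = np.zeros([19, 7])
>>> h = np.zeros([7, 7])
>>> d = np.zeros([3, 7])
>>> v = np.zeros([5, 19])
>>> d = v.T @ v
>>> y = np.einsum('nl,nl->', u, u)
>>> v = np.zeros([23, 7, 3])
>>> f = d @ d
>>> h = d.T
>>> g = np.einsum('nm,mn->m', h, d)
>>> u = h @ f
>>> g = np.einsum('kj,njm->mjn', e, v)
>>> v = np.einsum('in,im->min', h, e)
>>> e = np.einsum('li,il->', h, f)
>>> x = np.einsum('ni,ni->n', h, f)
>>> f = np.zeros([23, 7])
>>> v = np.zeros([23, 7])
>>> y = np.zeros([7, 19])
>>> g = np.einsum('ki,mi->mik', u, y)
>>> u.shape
(19, 19)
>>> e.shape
()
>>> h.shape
(19, 19)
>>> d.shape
(19, 19)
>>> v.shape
(23, 7)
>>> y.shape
(7, 19)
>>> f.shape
(23, 7)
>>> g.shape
(7, 19, 19)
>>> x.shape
(19,)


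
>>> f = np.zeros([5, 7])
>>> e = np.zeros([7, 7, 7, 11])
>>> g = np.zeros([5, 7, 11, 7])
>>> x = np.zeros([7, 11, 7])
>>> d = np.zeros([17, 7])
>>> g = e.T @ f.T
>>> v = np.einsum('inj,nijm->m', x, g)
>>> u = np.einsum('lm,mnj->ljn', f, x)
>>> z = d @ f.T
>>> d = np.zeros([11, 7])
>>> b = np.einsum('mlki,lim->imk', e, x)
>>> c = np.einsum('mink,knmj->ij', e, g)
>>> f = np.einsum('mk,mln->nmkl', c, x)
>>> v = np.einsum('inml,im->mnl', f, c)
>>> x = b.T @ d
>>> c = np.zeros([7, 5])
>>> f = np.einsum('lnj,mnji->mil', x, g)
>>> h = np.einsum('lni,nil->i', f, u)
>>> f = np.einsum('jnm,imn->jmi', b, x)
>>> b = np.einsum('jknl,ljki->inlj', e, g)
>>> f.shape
(11, 7, 7)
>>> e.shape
(7, 7, 7, 11)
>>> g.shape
(11, 7, 7, 5)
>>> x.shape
(7, 7, 7)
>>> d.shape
(11, 7)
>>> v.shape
(5, 7, 11)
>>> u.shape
(5, 7, 11)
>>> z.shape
(17, 5)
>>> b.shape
(5, 7, 11, 7)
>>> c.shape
(7, 5)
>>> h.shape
(7,)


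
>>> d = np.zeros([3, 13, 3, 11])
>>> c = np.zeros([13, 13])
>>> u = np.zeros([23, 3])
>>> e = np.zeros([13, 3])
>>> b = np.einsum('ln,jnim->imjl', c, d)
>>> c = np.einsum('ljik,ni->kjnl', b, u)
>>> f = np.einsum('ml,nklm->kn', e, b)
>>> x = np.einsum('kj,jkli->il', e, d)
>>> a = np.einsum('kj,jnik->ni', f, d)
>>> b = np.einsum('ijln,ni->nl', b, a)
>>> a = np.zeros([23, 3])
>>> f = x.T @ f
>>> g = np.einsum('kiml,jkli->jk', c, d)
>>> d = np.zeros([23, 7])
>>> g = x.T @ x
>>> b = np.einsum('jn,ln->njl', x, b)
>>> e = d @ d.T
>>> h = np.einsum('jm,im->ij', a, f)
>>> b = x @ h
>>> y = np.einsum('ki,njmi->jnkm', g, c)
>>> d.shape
(23, 7)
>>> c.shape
(13, 11, 23, 3)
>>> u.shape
(23, 3)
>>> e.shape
(23, 23)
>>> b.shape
(11, 23)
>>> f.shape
(3, 3)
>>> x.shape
(11, 3)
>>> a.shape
(23, 3)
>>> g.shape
(3, 3)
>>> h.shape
(3, 23)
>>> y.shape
(11, 13, 3, 23)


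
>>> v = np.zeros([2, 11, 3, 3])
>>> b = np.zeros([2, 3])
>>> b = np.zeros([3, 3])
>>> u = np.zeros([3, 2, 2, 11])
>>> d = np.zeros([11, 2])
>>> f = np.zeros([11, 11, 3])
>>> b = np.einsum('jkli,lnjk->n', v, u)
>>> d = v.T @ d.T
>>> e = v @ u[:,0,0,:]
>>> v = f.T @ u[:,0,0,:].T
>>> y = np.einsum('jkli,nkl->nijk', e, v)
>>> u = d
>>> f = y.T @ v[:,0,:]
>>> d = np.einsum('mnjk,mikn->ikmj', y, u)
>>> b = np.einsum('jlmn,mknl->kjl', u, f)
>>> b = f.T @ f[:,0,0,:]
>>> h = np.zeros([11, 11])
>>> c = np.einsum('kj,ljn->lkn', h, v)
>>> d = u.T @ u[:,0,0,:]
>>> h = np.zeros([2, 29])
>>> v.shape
(3, 11, 3)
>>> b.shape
(3, 11, 2, 3)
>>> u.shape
(3, 3, 11, 11)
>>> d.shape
(11, 11, 3, 11)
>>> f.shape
(11, 2, 11, 3)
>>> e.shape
(2, 11, 3, 11)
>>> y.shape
(3, 11, 2, 11)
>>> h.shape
(2, 29)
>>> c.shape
(3, 11, 3)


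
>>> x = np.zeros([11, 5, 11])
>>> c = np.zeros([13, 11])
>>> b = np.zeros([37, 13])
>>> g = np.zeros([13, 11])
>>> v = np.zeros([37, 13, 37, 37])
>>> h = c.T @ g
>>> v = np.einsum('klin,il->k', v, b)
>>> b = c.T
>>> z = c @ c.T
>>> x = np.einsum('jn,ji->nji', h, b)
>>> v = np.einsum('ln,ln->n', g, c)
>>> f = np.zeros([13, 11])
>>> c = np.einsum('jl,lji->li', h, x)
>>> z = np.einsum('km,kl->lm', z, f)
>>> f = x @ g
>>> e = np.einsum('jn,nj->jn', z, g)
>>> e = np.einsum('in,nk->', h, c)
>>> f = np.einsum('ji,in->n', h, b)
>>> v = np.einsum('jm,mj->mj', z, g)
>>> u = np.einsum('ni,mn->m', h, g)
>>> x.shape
(11, 11, 13)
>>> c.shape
(11, 13)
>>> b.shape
(11, 13)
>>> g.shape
(13, 11)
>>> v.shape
(13, 11)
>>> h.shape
(11, 11)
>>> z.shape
(11, 13)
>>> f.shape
(13,)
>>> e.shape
()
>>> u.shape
(13,)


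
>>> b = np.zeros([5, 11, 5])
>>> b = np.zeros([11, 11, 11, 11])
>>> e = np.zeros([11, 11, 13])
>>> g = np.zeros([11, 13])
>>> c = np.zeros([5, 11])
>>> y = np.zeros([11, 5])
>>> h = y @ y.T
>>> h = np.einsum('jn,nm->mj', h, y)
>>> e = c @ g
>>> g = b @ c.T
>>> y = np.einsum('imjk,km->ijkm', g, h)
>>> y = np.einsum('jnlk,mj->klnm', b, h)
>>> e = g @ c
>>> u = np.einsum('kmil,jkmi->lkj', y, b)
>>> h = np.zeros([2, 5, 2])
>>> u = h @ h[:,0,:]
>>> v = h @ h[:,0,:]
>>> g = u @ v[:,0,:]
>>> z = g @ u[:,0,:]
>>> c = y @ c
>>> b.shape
(11, 11, 11, 11)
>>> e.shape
(11, 11, 11, 11)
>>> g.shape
(2, 5, 2)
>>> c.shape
(11, 11, 11, 11)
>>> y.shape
(11, 11, 11, 5)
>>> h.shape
(2, 5, 2)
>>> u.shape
(2, 5, 2)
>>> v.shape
(2, 5, 2)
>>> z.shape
(2, 5, 2)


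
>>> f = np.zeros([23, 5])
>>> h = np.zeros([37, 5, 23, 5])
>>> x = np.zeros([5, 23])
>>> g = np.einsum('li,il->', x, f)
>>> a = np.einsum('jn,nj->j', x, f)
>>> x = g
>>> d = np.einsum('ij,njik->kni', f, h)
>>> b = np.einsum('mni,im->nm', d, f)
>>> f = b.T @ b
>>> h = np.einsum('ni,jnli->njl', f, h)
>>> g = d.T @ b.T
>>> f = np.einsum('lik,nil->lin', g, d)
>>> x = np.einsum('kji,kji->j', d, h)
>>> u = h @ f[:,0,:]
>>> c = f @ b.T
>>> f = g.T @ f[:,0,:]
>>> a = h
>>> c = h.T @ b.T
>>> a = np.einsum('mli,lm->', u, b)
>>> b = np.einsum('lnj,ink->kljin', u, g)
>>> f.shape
(37, 37, 5)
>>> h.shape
(5, 37, 23)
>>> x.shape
(37,)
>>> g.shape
(23, 37, 37)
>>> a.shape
()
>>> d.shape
(5, 37, 23)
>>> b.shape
(37, 5, 5, 23, 37)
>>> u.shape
(5, 37, 5)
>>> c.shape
(23, 37, 37)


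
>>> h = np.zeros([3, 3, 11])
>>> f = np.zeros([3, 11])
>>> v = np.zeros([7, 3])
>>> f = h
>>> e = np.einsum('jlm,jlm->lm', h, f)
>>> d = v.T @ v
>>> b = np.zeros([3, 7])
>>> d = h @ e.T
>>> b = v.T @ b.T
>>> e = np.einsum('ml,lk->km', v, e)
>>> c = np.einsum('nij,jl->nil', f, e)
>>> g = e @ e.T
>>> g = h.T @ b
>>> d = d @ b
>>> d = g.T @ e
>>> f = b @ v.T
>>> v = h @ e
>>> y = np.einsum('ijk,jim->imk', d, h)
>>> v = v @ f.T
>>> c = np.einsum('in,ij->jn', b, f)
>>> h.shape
(3, 3, 11)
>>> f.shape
(3, 7)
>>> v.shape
(3, 3, 3)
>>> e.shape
(11, 7)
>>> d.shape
(3, 3, 7)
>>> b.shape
(3, 3)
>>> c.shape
(7, 3)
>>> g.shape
(11, 3, 3)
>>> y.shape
(3, 11, 7)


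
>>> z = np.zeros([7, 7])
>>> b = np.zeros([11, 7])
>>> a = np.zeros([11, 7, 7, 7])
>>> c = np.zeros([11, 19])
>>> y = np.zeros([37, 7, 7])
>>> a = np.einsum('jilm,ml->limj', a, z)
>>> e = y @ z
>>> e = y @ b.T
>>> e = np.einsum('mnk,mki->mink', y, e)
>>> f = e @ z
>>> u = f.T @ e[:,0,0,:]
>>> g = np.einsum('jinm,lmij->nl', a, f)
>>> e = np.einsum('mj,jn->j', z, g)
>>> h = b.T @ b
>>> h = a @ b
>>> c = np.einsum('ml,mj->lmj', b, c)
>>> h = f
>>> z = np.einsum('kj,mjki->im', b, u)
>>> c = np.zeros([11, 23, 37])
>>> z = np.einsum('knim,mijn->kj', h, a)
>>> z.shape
(37, 7)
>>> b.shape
(11, 7)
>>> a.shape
(7, 7, 7, 11)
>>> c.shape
(11, 23, 37)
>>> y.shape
(37, 7, 7)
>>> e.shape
(7,)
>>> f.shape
(37, 11, 7, 7)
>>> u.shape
(7, 7, 11, 7)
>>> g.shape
(7, 37)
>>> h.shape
(37, 11, 7, 7)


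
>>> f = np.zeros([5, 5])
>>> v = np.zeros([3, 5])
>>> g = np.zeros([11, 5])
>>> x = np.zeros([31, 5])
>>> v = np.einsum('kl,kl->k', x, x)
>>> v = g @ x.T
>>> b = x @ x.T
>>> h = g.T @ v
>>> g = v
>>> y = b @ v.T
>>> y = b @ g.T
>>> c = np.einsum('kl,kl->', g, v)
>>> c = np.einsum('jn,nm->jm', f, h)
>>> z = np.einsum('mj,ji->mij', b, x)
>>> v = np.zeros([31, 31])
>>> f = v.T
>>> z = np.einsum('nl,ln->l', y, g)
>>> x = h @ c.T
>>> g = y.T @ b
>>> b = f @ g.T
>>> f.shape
(31, 31)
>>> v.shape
(31, 31)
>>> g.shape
(11, 31)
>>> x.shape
(5, 5)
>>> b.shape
(31, 11)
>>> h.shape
(5, 31)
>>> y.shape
(31, 11)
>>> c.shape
(5, 31)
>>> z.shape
(11,)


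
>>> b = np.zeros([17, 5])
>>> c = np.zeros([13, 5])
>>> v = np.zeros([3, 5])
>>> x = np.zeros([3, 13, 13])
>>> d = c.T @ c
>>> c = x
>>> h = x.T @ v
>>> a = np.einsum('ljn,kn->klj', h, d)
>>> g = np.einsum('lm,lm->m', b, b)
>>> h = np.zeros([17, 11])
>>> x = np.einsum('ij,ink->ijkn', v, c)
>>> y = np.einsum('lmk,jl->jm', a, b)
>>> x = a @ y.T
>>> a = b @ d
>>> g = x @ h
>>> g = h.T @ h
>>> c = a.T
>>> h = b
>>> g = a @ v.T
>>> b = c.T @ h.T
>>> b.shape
(17, 17)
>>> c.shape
(5, 17)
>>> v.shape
(3, 5)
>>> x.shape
(5, 13, 17)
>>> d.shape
(5, 5)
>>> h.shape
(17, 5)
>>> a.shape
(17, 5)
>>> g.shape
(17, 3)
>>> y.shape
(17, 13)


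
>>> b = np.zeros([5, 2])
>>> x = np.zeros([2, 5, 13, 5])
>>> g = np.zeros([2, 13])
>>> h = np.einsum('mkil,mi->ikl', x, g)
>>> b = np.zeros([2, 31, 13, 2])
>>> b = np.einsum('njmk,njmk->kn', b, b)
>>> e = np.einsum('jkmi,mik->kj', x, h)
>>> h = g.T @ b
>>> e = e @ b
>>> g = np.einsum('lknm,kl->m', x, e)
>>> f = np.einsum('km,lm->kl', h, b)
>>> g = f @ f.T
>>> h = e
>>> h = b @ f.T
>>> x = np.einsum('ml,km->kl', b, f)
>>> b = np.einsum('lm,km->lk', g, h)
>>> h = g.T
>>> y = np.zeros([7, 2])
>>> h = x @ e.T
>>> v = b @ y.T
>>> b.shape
(13, 2)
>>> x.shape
(13, 2)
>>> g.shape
(13, 13)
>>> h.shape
(13, 5)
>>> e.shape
(5, 2)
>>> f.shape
(13, 2)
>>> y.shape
(7, 2)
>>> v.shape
(13, 7)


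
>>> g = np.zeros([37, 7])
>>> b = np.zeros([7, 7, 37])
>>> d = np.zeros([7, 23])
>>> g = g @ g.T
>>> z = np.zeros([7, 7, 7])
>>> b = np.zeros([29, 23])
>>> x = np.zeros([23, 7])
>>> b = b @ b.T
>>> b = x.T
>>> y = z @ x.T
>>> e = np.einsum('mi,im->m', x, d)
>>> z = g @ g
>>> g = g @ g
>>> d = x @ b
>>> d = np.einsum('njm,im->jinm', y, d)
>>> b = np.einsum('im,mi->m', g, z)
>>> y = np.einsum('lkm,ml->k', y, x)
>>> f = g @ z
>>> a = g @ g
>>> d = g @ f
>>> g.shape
(37, 37)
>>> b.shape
(37,)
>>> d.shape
(37, 37)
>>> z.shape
(37, 37)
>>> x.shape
(23, 7)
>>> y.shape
(7,)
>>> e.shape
(23,)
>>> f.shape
(37, 37)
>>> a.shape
(37, 37)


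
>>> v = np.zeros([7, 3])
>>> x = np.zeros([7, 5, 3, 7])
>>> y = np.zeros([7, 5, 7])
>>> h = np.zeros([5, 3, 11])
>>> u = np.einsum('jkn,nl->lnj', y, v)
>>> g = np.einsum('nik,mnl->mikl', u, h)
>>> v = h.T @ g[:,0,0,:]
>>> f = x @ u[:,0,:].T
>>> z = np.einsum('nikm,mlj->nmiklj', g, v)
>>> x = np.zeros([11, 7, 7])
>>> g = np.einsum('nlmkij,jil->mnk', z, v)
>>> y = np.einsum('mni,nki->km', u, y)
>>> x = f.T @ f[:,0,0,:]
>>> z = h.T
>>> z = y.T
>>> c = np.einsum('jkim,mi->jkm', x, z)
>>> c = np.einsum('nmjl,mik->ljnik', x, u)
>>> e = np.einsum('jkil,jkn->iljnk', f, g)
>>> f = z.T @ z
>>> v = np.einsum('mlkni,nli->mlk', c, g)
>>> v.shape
(3, 5, 3)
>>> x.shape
(3, 3, 5, 3)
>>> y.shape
(5, 3)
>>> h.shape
(5, 3, 11)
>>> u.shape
(3, 7, 7)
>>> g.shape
(7, 5, 7)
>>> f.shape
(5, 5)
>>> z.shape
(3, 5)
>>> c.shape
(3, 5, 3, 7, 7)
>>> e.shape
(3, 3, 7, 7, 5)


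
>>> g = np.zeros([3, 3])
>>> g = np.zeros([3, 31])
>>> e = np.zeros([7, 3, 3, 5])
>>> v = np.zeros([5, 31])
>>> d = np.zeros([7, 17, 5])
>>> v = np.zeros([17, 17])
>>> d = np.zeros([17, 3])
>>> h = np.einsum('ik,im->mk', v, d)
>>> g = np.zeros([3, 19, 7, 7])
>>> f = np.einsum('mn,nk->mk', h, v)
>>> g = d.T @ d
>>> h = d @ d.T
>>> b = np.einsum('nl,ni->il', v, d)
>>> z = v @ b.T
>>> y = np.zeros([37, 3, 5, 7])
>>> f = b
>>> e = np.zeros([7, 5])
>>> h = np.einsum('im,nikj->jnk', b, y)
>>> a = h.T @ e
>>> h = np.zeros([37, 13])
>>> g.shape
(3, 3)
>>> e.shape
(7, 5)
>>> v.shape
(17, 17)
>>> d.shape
(17, 3)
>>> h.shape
(37, 13)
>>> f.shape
(3, 17)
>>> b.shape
(3, 17)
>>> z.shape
(17, 3)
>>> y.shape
(37, 3, 5, 7)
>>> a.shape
(5, 37, 5)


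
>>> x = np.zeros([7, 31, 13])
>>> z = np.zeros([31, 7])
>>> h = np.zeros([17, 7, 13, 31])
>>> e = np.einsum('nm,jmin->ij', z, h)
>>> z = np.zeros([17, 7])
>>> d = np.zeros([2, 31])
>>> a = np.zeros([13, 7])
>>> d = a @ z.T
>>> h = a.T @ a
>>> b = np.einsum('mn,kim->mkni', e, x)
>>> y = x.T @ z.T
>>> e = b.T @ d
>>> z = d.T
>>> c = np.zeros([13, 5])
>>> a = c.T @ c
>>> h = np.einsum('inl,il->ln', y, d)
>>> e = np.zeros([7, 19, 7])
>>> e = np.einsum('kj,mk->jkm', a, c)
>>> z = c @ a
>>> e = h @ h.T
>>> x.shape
(7, 31, 13)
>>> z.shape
(13, 5)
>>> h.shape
(17, 31)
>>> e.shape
(17, 17)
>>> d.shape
(13, 17)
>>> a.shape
(5, 5)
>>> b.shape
(13, 7, 17, 31)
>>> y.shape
(13, 31, 17)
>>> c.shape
(13, 5)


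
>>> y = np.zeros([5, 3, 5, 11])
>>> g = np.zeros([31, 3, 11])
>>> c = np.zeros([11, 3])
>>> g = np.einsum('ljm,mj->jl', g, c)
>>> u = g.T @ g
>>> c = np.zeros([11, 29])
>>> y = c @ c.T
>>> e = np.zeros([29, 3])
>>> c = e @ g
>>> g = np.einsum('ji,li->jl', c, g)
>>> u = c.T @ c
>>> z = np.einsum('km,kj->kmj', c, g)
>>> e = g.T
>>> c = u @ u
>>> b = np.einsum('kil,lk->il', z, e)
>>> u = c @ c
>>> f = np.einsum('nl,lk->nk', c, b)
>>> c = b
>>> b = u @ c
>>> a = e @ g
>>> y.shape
(11, 11)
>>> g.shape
(29, 3)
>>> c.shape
(31, 3)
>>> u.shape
(31, 31)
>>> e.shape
(3, 29)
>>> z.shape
(29, 31, 3)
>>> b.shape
(31, 3)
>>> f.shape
(31, 3)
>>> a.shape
(3, 3)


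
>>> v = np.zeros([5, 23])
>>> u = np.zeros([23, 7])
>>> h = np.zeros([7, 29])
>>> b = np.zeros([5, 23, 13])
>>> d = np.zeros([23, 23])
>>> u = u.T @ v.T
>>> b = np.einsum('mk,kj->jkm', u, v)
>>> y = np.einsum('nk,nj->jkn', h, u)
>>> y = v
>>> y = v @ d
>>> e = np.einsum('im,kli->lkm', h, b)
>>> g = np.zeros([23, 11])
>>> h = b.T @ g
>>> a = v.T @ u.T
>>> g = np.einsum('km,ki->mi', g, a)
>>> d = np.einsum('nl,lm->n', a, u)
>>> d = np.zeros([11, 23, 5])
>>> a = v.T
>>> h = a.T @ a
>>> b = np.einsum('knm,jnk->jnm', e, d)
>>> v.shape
(5, 23)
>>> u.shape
(7, 5)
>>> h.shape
(5, 5)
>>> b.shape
(11, 23, 29)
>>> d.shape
(11, 23, 5)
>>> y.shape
(5, 23)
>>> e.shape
(5, 23, 29)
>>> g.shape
(11, 7)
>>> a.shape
(23, 5)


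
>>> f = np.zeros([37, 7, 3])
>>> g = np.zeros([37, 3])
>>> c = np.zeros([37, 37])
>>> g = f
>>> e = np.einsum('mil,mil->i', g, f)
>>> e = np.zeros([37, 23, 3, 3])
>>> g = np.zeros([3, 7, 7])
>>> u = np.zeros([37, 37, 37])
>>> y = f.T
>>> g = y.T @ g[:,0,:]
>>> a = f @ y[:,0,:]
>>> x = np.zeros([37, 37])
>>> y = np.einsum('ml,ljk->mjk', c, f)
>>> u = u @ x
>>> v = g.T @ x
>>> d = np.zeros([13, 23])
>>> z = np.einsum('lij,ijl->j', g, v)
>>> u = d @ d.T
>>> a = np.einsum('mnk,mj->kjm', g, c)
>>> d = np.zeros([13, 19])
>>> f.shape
(37, 7, 3)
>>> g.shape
(37, 7, 7)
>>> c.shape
(37, 37)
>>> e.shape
(37, 23, 3, 3)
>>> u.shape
(13, 13)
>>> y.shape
(37, 7, 3)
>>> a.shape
(7, 37, 37)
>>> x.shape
(37, 37)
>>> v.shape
(7, 7, 37)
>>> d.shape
(13, 19)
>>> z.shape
(7,)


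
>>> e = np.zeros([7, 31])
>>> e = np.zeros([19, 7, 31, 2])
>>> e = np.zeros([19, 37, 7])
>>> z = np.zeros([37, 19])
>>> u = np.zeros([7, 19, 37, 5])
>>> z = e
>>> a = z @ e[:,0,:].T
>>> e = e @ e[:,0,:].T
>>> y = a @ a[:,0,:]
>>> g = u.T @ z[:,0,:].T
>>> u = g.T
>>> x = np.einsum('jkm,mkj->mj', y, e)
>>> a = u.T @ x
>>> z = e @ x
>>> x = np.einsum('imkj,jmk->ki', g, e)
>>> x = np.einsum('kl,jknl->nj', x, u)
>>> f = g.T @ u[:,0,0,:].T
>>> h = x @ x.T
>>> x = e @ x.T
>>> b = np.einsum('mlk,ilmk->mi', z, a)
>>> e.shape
(19, 37, 19)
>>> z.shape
(19, 37, 19)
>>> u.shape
(19, 19, 37, 5)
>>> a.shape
(5, 37, 19, 19)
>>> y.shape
(19, 37, 19)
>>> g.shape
(5, 37, 19, 19)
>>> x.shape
(19, 37, 37)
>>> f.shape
(19, 19, 37, 19)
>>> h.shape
(37, 37)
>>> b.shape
(19, 5)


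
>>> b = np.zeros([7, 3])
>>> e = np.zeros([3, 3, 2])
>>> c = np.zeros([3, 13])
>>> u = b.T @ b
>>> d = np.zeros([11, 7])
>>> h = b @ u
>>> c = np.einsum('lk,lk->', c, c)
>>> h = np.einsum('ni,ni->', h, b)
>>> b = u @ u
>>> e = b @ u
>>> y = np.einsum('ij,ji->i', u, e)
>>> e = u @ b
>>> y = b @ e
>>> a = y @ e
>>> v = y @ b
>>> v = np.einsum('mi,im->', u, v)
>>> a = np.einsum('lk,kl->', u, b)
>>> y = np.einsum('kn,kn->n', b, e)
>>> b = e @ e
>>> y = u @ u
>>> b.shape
(3, 3)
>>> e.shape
(3, 3)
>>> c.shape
()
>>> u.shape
(3, 3)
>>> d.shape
(11, 7)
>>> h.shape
()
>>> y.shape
(3, 3)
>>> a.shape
()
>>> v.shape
()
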